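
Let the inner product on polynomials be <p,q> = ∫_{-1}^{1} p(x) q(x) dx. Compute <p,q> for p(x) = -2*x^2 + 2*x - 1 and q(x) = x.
<p,q> = 4/3

Expand the product: p(x)·q(x) = -2*x^3 + 2*x^2 - x.
∫_{-1}^{1} of each monomial x^k gives [2/(k+1) if k even, 0 if k odd]. Integrating term-by-term (or equivalently evaluating the antiderivative F(x) = -x^4/2 + 2*x^3/3 - x^2/2 at the endpoints):
  F(1) − F(−1) = -1/3 − (-5/3) = 4/3.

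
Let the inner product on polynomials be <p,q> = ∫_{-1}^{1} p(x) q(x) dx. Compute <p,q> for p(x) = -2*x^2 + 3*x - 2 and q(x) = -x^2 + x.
<p,q> = 62/15

Expand the product: p(x)·q(x) = 2*x^4 - 5*x^3 + 5*x^2 - 2*x.
∫_{-1}^{1} of each monomial x^k gives [2/(k+1) if k even, 0 if k odd]. Integrating term-by-term (or equivalently evaluating the antiderivative F(x) = 2*x^5/5 - 5*x^4/4 + 5*x^3/3 - x^2 at the endpoints):
  F(1) − F(−1) = -11/60 − (-259/60) = 62/15.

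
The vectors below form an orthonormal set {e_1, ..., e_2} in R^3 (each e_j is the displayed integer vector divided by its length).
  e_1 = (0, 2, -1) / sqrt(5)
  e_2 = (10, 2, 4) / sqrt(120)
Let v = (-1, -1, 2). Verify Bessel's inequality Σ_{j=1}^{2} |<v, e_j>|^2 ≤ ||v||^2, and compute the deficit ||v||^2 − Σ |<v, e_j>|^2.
Σ |<v, e_j>|^2 = 10/3; ||v||^2 = 6; deficit = 8/3

Write each e_j = u_j / sqrt(<u_j, u_j>) where u_j is the displayed integer vector. Then <v, e_j> = <v, u_j> / sqrt(<u_j, u_j>), so |<v, e_j>|^2 = <v, u_j>^2 / <u_j, u_j>.
Coefficients: <v, e_1> = -4/sqrt(5), <v, e_2> = -4/sqrt(120).
Square and sum: Σ |<v, e_j>|^2 = 10/3.
Compute ||v||^2 = v·v = 6.
Deficit = 6 − 10/3 = 8/3 ≥ 0, confirming Bessel's inequality. (The deficit equals ||v − Σ <v,e_j> e_j||^2, the squared distance from v to span{e_j}.)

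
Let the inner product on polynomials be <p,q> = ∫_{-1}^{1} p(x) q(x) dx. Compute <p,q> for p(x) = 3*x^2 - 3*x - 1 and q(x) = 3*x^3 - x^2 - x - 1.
<p,q> = -32/15

Expand the product: p(x)·q(x) = 9*x^5 - 12*x^4 - 3*x^3 + x^2 + 4*x + 1.
∫_{-1}^{1} of each monomial x^k gives [2/(k+1) if k even, 0 if k odd]. Integrating term-by-term (or equivalently evaluating the antiderivative F(x) = 3*x^6/2 - 12*x^5/5 - 3*x^4/4 + x^3/3 + 2*x^2 + x at the endpoints):
  F(1) − F(−1) = 101/60 − (229/60) = -32/15.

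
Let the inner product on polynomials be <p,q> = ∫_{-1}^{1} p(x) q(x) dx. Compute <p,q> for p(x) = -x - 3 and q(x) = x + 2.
<p,q> = -38/3

Expand the product: p(x)·q(x) = -x^2 - 5*x - 6.
∫_{-1}^{1} of each monomial x^k gives [2/(k+1) if k even, 0 if k odd]. Integrating term-by-term (or equivalently evaluating the antiderivative F(x) = -x^3/3 - 5*x^2/2 - 6*x at the endpoints):
  F(1) − F(−1) = -53/6 − (23/6) = -38/3.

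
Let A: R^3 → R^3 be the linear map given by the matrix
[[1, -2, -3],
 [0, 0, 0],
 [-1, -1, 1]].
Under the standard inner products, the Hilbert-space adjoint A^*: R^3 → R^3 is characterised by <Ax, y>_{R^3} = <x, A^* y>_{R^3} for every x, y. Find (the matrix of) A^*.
A^* = A^T =
[[1, 0, -1],
 [-2, 0, -1],
 [-3, 0, 1]]

For real matrices with standard dot products, the defining identity <Ax, y> = <x, A^* y> gives (Ax)^T y = x^T (A^*) y, i.e. x^T A^T y = x^T (A^*) y. Since this holds for all x, y, we must have A^* = A^T. Therefore
A^* =
[[1, 0, -1],
 [-2, 0, -1],
 [-3, 0, 1]].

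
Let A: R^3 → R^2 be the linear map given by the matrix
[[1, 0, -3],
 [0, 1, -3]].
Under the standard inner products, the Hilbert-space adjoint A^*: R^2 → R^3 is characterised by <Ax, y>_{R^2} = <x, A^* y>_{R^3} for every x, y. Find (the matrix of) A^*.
A^* = A^T =
[[1, 0],
 [0, 1],
 [-3, -3]]

For real matrices with standard dot products, the defining identity <Ax, y> = <x, A^* y> gives (Ax)^T y = x^T (A^*) y, i.e. x^T A^T y = x^T (A^*) y. Since this holds for all x, y, we must have A^* = A^T. Therefore
A^* =
[[1, 0],
 [0, 1],
 [-3, -3]].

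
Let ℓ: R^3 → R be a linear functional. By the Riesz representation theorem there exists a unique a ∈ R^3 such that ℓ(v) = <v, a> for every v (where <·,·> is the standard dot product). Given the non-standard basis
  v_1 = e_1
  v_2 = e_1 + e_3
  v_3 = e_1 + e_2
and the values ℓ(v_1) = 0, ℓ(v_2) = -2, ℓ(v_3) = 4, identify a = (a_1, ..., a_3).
a = (0, 4, -2)

Write a = (a_1, ..., a_3) in the standard basis. For each basis vector v_i, ℓ(v_i) = <v_i, a> is a linear equation in the a_j's. Collect the n equations into a matrix system V a = ℓ, where row i of V is v_i (expressed in the standard basis). Since V is invertible (lower-triangular with 1s on the diagonal, up to permutation), solve by back-substitution:
  V =
[[1, 0, 0],
 [1, 0, 1],
 [1, 1, 0]]
  V a = (0, -2, 4)
Solving gives a = (0, 4, -2).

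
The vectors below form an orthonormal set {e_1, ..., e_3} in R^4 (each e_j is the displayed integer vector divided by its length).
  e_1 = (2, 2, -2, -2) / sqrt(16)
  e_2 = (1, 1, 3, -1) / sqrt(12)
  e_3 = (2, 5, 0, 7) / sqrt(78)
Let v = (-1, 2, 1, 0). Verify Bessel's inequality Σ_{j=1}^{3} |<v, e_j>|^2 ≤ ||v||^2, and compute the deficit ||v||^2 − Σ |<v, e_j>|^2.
Σ |<v, e_j>|^2 = 28/13; ||v||^2 = 6; deficit = 50/13

Write each e_j = u_j / sqrt(<u_j, u_j>) where u_j is the displayed integer vector. Then <v, e_j> = <v, u_j> / sqrt(<u_j, u_j>), so |<v, e_j>|^2 = <v, u_j>^2 / <u_j, u_j>.
Coefficients: <v, e_1> = 0/sqrt(16), <v, e_2> = 4/sqrt(12), <v, e_3> = 8/sqrt(78).
Square and sum: Σ |<v, e_j>|^2 = 28/13.
Compute ||v||^2 = v·v = 6.
Deficit = 6 − 28/13 = 50/13 ≥ 0, confirming Bessel's inequality. (The deficit equals ||v − Σ <v,e_j> e_j||^2, the squared distance from v to span{e_j}.)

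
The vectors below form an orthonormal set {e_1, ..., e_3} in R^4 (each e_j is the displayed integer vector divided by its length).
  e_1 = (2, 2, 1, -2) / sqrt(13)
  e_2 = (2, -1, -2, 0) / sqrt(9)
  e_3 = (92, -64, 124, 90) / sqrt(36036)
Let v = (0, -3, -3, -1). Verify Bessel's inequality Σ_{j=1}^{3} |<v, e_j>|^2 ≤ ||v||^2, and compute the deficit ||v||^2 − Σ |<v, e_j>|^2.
Σ |<v, e_j>|^2 = 1139/77; ||v||^2 = 19; deficit = 324/77

Write each e_j = u_j / sqrt(<u_j, u_j>) where u_j is the displayed integer vector. Then <v, e_j> = <v, u_j> / sqrt(<u_j, u_j>), so |<v, e_j>|^2 = <v, u_j>^2 / <u_j, u_j>.
Coefficients: <v, e_1> = -7/sqrt(13), <v, e_2> = 9/sqrt(9), <v, e_3> = -270/sqrt(36036).
Square and sum: Σ |<v, e_j>|^2 = 1139/77.
Compute ||v||^2 = v·v = 19.
Deficit = 19 − 1139/77 = 324/77 ≥ 0, confirming Bessel's inequality. (The deficit equals ||v − Σ <v,e_j> e_j||^2, the squared distance from v to span{e_j}.)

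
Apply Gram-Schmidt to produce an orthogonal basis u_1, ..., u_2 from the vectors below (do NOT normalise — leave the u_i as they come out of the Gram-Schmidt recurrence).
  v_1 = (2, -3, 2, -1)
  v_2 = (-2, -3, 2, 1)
Orthogonal basis:
  u_1 = (2, -3, 2, -1)
  u_2 = (-26/9, -5/3, 10/9, 13/9)

Apply the Gram-Schmidt recurrence
  u_1 = v_1
  u_i = v_i − Σ_{j<i} ((v_i · u_j) / (u_j · u_j)) · u_j.

Step by step this gives:
  u_1 = (2, -3, 2, -1)
  u_2 = (-26/9, -5/3, 10/9, 13/9)

Orthogonality check:
  u_2 · u_1 = 0 (should be 0)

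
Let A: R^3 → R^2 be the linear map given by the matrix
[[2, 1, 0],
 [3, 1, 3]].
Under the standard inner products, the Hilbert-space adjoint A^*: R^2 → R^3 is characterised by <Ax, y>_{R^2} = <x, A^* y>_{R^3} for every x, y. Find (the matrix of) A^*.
A^* = A^T =
[[2, 3],
 [1, 1],
 [0, 3]]

For real matrices with standard dot products, the defining identity <Ax, y> = <x, A^* y> gives (Ax)^T y = x^T (A^*) y, i.e. x^T A^T y = x^T (A^*) y. Since this holds for all x, y, we must have A^* = A^T. Therefore
A^* =
[[2, 3],
 [1, 1],
 [0, 3]].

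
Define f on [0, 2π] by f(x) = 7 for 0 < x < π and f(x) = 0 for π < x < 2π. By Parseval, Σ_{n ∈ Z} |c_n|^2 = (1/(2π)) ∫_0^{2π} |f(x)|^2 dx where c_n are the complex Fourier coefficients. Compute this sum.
Σ |c_n|^2 = 49/2

Parseval equates the L^2 energy of f (normalised by 1/(2π)) with the ℓ^2 sum of its Fourier coefficients: (1/(2π)) ∫_0^{2π} |f|^2 = Σ |c_n|^2.
Compute the left side: (1/(2π)) [∫_0^π 7^2 dx + ∫_π^{2π} 0^2 dx] = (1/(2π)) · (49π + 0π) = (49 + 0)/2 = 49/2.
So Σ_{n ∈ Z} |c_n|^2 = 49/2.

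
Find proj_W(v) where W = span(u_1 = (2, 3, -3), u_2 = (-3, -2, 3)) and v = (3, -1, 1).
proj_W(v) = (96/43, -76/43, -12/43)

Set up U = [u_1 | ... | u_2] ∈ R^(3×2). The projector onto W = col(U) is P = U (U^T U)^(-1) U^T.
Compute U^T U =
  [22, -21]
  [-21, 22],
and U^T v = (0, -4).
Solve U^T U · c = U^T v for the coefficients: c = (-84/43, -88/43). The projection is proj_W(v) = U c.
Check: (v - proj_W(v)) · u_1 = 0  (should be 0).
Check: (v - proj_W(v)) · u_2 = 0  (should be 0).
Result: proj_W(v) = (96/43, -76/43, -12/43).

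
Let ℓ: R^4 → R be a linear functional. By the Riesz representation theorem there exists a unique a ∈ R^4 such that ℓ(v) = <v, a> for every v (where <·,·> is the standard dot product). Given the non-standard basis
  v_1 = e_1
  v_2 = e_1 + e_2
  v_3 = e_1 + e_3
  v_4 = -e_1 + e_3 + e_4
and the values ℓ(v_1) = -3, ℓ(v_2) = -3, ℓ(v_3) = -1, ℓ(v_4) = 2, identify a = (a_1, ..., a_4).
a = (-3, 0, 2, -3)

Write a = (a_1, ..., a_4) in the standard basis. For each basis vector v_i, ℓ(v_i) = <v_i, a> is a linear equation in the a_j's. Collect the n equations into a matrix system V a = ℓ, where row i of V is v_i (expressed in the standard basis). Since V is invertible (lower-triangular with 1s on the diagonal, up to permutation), solve by back-substitution:
  V =
[[1, 0, 0, 0],
 [1, 1, 0, 0],
 [1, 0, 1, 0],
 [-1, 0, 1, 1]]
  V a = (-3, -3, -1, 2)
Solving gives a = (-3, 0, 2, -3).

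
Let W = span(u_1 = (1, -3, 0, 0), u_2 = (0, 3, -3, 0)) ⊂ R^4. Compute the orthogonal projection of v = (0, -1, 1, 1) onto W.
proj_W(v) = (0, -1, 1, 0)

Set up U = [u_1 | ... | u_2] ∈ R^(4×2). The projector onto W = col(U) is P = U (U^T U)^(-1) U^T.
Compute U^T U =
  [10, -9]
  [-9, 18],
and U^T v = (3, -6).
Solve U^T U · c = U^T v for the coefficients: c = (0, -1/3). The projection is proj_W(v) = U c.
Check: (v - proj_W(v)) · u_1 = 0  (should be 0).
Check: (v - proj_W(v)) · u_2 = 0  (should be 0).
Result: proj_W(v) = (0, -1, 1, 0).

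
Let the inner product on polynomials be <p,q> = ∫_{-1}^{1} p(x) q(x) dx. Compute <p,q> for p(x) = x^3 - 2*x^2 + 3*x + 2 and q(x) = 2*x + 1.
<p,q> = 112/15

Expand the product: p(x)·q(x) = 2*x^4 - 3*x^3 + 4*x^2 + 7*x + 2.
∫_{-1}^{1} of each monomial x^k gives [2/(k+1) if k even, 0 if k odd]. Integrating term-by-term (or equivalently evaluating the antiderivative F(x) = 2*x^5/5 - 3*x^4/4 + 4*x^3/3 + 7*x^2/2 + 2*x at the endpoints):
  F(1) − F(−1) = 389/60 − (-59/60) = 112/15.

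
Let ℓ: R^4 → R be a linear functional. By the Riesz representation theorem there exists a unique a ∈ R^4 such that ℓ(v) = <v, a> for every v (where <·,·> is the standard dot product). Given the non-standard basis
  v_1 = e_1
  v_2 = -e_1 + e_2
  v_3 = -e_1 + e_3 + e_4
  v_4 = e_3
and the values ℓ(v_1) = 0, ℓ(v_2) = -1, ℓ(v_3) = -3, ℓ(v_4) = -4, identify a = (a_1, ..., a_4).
a = (0, -1, -4, 1)

Write a = (a_1, ..., a_4) in the standard basis. For each basis vector v_i, ℓ(v_i) = <v_i, a> is a linear equation in the a_j's. Collect the n equations into a matrix system V a = ℓ, where row i of V is v_i (expressed in the standard basis). Since V is invertible (lower-triangular with 1s on the diagonal, up to permutation), solve by back-substitution:
  V =
[[1, 0, 0, 0],
 [-1, 1, 0, 0],
 [-1, 0, 1, 1],
 [0, 0, 1, 0]]
  V a = (0, -1, -3, -4)
Solving gives a = (0, -1, -4, 1).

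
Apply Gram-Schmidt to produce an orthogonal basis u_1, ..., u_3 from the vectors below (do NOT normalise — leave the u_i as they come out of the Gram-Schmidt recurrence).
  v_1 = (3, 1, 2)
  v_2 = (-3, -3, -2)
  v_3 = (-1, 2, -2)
Orthogonal basis:
  u_1 = (3, 1, 2)
  u_2 = (3/7, -13/7, 2/7)
  u_3 = (8/13, 0, -12/13)

Apply the Gram-Schmidt recurrence
  u_1 = v_1
  u_i = v_i − Σ_{j<i} ((v_i · u_j) / (u_j · u_j)) · u_j.

Step by step this gives:
  u_1 = (3, 1, 2)
  u_2 = (3/7, -13/7, 2/7)
  u_3 = (8/13, 0, -12/13)

Orthogonality check:
  u_2 · u_1 = 0 (should be 0)
  u_3 · u_1 = 0 (should be 0)
  u_3 · u_2 = 0 (should be 0)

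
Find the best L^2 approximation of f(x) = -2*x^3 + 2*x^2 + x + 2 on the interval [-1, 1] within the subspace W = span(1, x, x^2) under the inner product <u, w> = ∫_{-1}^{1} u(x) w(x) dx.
g(x) = 2*x^2 - x/5 + 2

The best approximation g ∈ W is the orthogonal projection of f onto W. Writing g = a_0 + a_1 x + a_2 x^2, the coefficients solve the normal equations G · a = b where
  G_{ij} = <φ_i, φ_j> and b_i = <f, φ_i>, with φ_0 = 1, φ_1 = x, φ_2 = x^2.
G =
  [2, 0, 2/3]
  [0, 2/3, 0]
  [2/3, 0, 2/5],
b = (16/3, -2/15, 32/15).
Solving gives a_0 = 2, a_1 = -1/5, a_2 = 2, so
  g(x) = 2*x^2 - x/5 + 2.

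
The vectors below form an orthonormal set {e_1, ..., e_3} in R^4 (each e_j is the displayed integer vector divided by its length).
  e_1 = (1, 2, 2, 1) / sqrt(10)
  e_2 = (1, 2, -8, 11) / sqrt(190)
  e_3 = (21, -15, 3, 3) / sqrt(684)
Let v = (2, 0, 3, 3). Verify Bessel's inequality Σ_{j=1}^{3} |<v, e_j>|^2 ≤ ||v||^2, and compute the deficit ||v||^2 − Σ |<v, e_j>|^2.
Σ |<v, e_j>|^2 = 18; ||v||^2 = 22; deficit = 4

Write each e_j = u_j / sqrt(<u_j, u_j>) where u_j is the displayed integer vector. Then <v, e_j> = <v, u_j> / sqrt(<u_j, u_j>), so |<v, e_j>|^2 = <v, u_j>^2 / <u_j, u_j>.
Coefficients: <v, e_1> = 11/sqrt(10), <v, e_2> = 11/sqrt(190), <v, e_3> = 60/sqrt(684).
Square and sum: Σ |<v, e_j>|^2 = 18.
Compute ||v||^2 = v·v = 22.
Deficit = 22 − 18 = 4 ≥ 0, confirming Bessel's inequality. (The deficit equals ||v − Σ <v,e_j> e_j||^2, the squared distance from v to span{e_j}.)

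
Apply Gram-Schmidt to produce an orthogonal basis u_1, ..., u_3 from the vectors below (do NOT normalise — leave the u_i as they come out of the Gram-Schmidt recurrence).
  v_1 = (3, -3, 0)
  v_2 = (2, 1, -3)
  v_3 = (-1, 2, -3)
Orthogonal basis:
  u_1 = (3, -3, 0)
  u_2 = (3/2, 3/2, -3)
  u_3 = (-2/3, -2/3, -2/3)

Apply the Gram-Schmidt recurrence
  u_1 = v_1
  u_i = v_i − Σ_{j<i} ((v_i · u_j) / (u_j · u_j)) · u_j.

Step by step this gives:
  u_1 = (3, -3, 0)
  u_2 = (3/2, 3/2, -3)
  u_3 = (-2/3, -2/3, -2/3)

Orthogonality check:
  u_2 · u_1 = 0 (should be 0)
  u_3 · u_1 = 0 (should be 0)
  u_3 · u_2 = 0 (should be 0)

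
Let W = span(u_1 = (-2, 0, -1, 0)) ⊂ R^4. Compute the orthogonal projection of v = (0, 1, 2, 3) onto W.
proj_W(v) = (4/5, 0, 2/5, 0)

Set up U = [u_1 | ... | u_1] ∈ R^(4×1). The projector onto W = col(U) is P = U (U^T U)^(-1) U^T.
Compute U^T U =
  [5],
and U^T v = (-2).
Solve U^T U · c = U^T v for the coefficients: c = (-2/5). The projection is proj_W(v) = U c.
Check: (v - proj_W(v)) · u_1 = 0  (should be 0).
Result: proj_W(v) = (4/5, 0, 2/5, 0).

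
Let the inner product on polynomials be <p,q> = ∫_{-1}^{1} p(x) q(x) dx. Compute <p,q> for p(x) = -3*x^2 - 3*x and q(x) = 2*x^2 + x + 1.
<p,q> = -32/5

Expand the product: p(x)·q(x) = -6*x^4 - 9*x^3 - 6*x^2 - 3*x.
∫_{-1}^{1} of each monomial x^k gives [2/(k+1) if k even, 0 if k odd]. Integrating term-by-term (or equivalently evaluating the antiderivative F(x) = -6*x^5/5 - 9*x^4/4 - 2*x^3 - 3*x^2/2 at the endpoints):
  F(1) − F(−1) = -139/20 − (-11/20) = -32/5.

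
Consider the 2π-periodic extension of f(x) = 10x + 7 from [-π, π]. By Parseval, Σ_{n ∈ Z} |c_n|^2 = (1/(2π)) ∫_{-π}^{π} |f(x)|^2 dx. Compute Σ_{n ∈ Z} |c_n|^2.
Σ |c_n|^2 = 100π^2/3 + 49

Expand and integrate term by term over [-π, π]:
  ∫ (10x)^2 dx = 100·(2π^3/3); ∫ 2·10·(7)·x dx = 0 (odd integrand); ∫ 7^2 dx = 49·2π.
So (1/(2π)) ∫_{-π}^{π} (10x + 7)^2 dx = 100π^2/3 + 49 = 100π^2/3 + 49.
Parseval ⇒ Σ |c_n|^2 = 100π^2/3 + 49.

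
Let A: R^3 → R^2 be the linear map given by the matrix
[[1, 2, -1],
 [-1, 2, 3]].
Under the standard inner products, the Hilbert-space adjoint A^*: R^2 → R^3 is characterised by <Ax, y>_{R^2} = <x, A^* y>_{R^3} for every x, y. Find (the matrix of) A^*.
A^* = A^T =
[[1, -1],
 [2, 2],
 [-1, 3]]

For real matrices with standard dot products, the defining identity <Ax, y> = <x, A^* y> gives (Ax)^T y = x^T (A^*) y, i.e. x^T A^T y = x^T (A^*) y. Since this holds for all x, y, we must have A^* = A^T. Therefore
A^* =
[[1, -1],
 [2, 2],
 [-1, 3]].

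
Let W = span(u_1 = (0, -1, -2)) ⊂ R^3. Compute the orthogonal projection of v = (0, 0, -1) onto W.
proj_W(v) = (0, -2/5, -4/5)

Set up U = [u_1 | ... | u_1] ∈ R^(3×1). The projector onto W = col(U) is P = U (U^T U)^(-1) U^T.
Compute U^T U =
  [5],
and U^T v = (2).
Solve U^T U · c = U^T v for the coefficients: c = (2/5). The projection is proj_W(v) = U c.
Check: (v - proj_W(v)) · u_1 = 0  (should be 0).
Result: proj_W(v) = (0, -2/5, -4/5).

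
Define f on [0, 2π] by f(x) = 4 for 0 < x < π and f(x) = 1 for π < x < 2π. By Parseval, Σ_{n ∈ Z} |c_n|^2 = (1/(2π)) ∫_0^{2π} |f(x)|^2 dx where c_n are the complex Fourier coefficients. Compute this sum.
Σ |c_n|^2 = 17/2

Parseval equates the L^2 energy of f (normalised by 1/(2π)) with the ℓ^2 sum of its Fourier coefficients: (1/(2π)) ∫_0^{2π} |f|^2 = Σ |c_n|^2.
Compute the left side: (1/(2π)) [∫_0^π 4^2 dx + ∫_π^{2π} 1^2 dx] = (1/(2π)) · (16π + 1π) = (16 + 1)/2 = 17/2.
So Σ_{n ∈ Z} |c_n|^2 = 17/2.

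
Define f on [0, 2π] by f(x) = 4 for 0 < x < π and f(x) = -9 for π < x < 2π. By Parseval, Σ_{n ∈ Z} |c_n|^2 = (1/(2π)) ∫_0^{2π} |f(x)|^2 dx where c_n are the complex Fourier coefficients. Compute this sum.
Σ |c_n|^2 = 97/2

Parseval equates the L^2 energy of f (normalised by 1/(2π)) with the ℓ^2 sum of its Fourier coefficients: (1/(2π)) ∫_0^{2π} |f|^2 = Σ |c_n|^2.
Compute the left side: (1/(2π)) [∫_0^π 4^2 dx + ∫_π^{2π} (-9)^2 dx] = (1/(2π)) · (16π + 81π) = (16 + 81)/2 = 97/2.
So Σ_{n ∈ Z} |c_n|^2 = 97/2.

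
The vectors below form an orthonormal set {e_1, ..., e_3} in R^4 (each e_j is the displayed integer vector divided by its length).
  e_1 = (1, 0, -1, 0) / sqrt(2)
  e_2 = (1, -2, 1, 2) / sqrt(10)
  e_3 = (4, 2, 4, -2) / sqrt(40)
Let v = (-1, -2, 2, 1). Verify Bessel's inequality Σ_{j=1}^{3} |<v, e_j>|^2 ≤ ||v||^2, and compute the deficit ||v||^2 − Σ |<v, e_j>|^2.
Σ |<v, e_j>|^2 = 19/2; ||v||^2 = 10; deficit = 1/2

Write each e_j = u_j / sqrt(<u_j, u_j>) where u_j is the displayed integer vector. Then <v, e_j> = <v, u_j> / sqrt(<u_j, u_j>), so |<v, e_j>|^2 = <v, u_j>^2 / <u_j, u_j>.
Coefficients: <v, e_1> = -3/sqrt(2), <v, e_2> = 7/sqrt(10), <v, e_3> = -2/sqrt(40).
Square and sum: Σ |<v, e_j>|^2 = 19/2.
Compute ||v||^2 = v·v = 10.
Deficit = 10 − 19/2 = 1/2 ≥ 0, confirming Bessel's inequality. (The deficit equals ||v − Σ <v,e_j> e_j||^2, the squared distance from v to span{e_j}.)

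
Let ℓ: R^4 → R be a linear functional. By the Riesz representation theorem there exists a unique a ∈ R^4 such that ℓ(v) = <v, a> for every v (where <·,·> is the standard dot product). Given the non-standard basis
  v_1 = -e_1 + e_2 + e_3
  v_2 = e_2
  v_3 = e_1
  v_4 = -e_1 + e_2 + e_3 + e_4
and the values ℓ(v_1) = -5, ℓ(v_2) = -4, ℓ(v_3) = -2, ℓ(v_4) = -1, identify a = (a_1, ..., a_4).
a = (-2, -4, -3, 4)

Write a = (a_1, ..., a_4) in the standard basis. For each basis vector v_i, ℓ(v_i) = <v_i, a> is a linear equation in the a_j's. Collect the n equations into a matrix system V a = ℓ, where row i of V is v_i (expressed in the standard basis). Since V is invertible (lower-triangular with 1s on the diagonal, up to permutation), solve by back-substitution:
  V =
[[-1, 1, 1, 0],
 [0, 1, 0, 0],
 [1, 0, 0, 0],
 [-1, 1, 1, 1]]
  V a = (-5, -4, -2, -1)
Solving gives a = (-2, -4, -3, 4).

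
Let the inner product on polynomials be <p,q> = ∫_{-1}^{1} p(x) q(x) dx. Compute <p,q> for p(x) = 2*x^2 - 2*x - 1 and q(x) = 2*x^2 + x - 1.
<p,q> = -2/5

Expand the product: p(x)·q(x) = 4*x^4 - 2*x^3 - 6*x^2 + x + 1.
∫_{-1}^{1} of each monomial x^k gives [2/(k+1) if k even, 0 if k odd]. Integrating term-by-term (or equivalently evaluating the antiderivative F(x) = 4*x^5/5 - x^4/2 - 2*x^3 + x^2/2 + x at the endpoints):
  F(1) − F(−1) = -1/5 − (1/5) = -2/5.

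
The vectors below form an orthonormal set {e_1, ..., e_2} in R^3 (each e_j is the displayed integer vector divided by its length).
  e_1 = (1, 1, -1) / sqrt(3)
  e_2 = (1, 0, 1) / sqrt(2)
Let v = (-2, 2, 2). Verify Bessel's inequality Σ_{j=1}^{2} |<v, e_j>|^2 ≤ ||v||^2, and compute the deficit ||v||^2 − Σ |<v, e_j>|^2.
Σ |<v, e_j>|^2 = 4/3; ||v||^2 = 12; deficit = 32/3

Write each e_j = u_j / sqrt(<u_j, u_j>) where u_j is the displayed integer vector. Then <v, e_j> = <v, u_j> / sqrt(<u_j, u_j>), so |<v, e_j>|^2 = <v, u_j>^2 / <u_j, u_j>.
Coefficients: <v, e_1> = -2/sqrt(3), <v, e_2> = 0/sqrt(2).
Square and sum: Σ |<v, e_j>|^2 = 4/3.
Compute ||v||^2 = v·v = 12.
Deficit = 12 − 4/3 = 32/3 ≥ 0, confirming Bessel's inequality. (The deficit equals ||v − Σ <v,e_j> e_j||^2, the squared distance from v to span{e_j}.)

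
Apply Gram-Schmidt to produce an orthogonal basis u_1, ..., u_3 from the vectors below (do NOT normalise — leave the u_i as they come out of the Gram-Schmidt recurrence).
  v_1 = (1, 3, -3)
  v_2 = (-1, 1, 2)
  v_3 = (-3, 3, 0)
Orthogonal basis:
  u_1 = (1, 3, -3)
  u_2 = (-15/19, 31/19, 26/19)
  u_3 = (-108/49, -12/49, -48/49)

Apply the Gram-Schmidt recurrence
  u_1 = v_1
  u_i = v_i − Σ_{j<i} ((v_i · u_j) / (u_j · u_j)) · u_j.

Step by step this gives:
  u_1 = (1, 3, -3)
  u_2 = (-15/19, 31/19, 26/19)
  u_3 = (-108/49, -12/49, -48/49)

Orthogonality check:
  u_2 · u_1 = 0 (should be 0)
  u_3 · u_1 = 0 (should be 0)
  u_3 · u_2 = 0 (should be 0)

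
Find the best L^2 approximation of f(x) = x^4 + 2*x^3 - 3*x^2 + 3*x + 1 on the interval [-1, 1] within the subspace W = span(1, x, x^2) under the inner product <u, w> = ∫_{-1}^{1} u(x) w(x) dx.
g(x) = -15*x^2/7 + 21*x/5 + 32/35

The best approximation g ∈ W is the orthogonal projection of f onto W. Writing g = a_0 + a_1 x + a_2 x^2, the coefficients solve the normal equations G · a = b where
  G_{ij} = <φ_i, φ_j> and b_i = <f, φ_i>, with φ_0 = 1, φ_1 = x, φ_2 = x^2.
G =
  [2, 0, 2/3]
  [0, 2/3, 0]
  [2/3, 0, 2/5],
b = (2/5, 14/5, -26/105).
Solving gives a_0 = 32/35, a_1 = 21/5, a_2 = -15/7, so
  g(x) = -15*x^2/7 + 21*x/5 + 32/35.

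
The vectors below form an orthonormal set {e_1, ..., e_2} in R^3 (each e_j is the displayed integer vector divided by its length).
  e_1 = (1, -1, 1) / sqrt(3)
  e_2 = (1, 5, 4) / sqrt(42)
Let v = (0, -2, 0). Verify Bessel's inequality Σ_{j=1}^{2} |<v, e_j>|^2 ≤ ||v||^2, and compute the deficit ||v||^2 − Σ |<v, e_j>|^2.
Σ |<v, e_j>|^2 = 26/7; ||v||^2 = 4; deficit = 2/7

Write each e_j = u_j / sqrt(<u_j, u_j>) where u_j is the displayed integer vector. Then <v, e_j> = <v, u_j> / sqrt(<u_j, u_j>), so |<v, e_j>|^2 = <v, u_j>^2 / <u_j, u_j>.
Coefficients: <v, e_1> = 2/sqrt(3), <v, e_2> = -10/sqrt(42).
Square and sum: Σ |<v, e_j>|^2 = 26/7.
Compute ||v||^2 = v·v = 4.
Deficit = 4 − 26/7 = 2/7 ≥ 0, confirming Bessel's inequality. (The deficit equals ||v − Σ <v,e_j> e_j||^2, the squared distance from v to span{e_j}.)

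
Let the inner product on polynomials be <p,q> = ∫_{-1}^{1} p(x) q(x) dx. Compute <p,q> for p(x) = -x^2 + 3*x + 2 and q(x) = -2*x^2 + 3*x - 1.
<p,q> = 4/5

Expand the product: p(x)·q(x) = 2*x^4 - 9*x^3 + 6*x^2 + 3*x - 2.
∫_{-1}^{1} of each monomial x^k gives [2/(k+1) if k even, 0 if k odd]. Integrating term-by-term (or equivalently evaluating the antiderivative F(x) = 2*x^5/5 - 9*x^4/4 + 2*x^3 + 3*x^2/2 - 2*x at the endpoints):
  F(1) − F(−1) = -7/20 − (-23/20) = 4/5.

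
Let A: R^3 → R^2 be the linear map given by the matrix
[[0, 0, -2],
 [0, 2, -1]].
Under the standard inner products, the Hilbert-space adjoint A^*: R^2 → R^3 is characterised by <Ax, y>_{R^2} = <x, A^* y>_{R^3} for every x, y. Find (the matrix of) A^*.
A^* = A^T =
[[0, 0],
 [0, 2],
 [-2, -1]]

For real matrices with standard dot products, the defining identity <Ax, y> = <x, A^* y> gives (Ax)^T y = x^T (A^*) y, i.e. x^T A^T y = x^T (A^*) y. Since this holds for all x, y, we must have A^* = A^T. Therefore
A^* =
[[0, 0],
 [0, 2],
 [-2, -1]].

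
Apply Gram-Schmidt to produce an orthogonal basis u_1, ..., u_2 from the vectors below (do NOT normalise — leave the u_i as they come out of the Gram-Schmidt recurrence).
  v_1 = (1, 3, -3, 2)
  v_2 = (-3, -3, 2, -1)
Orthogonal basis:
  u_1 = (1, 3, -3, 2)
  u_2 = (-49/23, -9/23, -14/23, 17/23)

Apply the Gram-Schmidt recurrence
  u_1 = v_1
  u_i = v_i − Σ_{j<i} ((v_i · u_j) / (u_j · u_j)) · u_j.

Step by step this gives:
  u_1 = (1, 3, -3, 2)
  u_2 = (-49/23, -9/23, -14/23, 17/23)

Orthogonality check:
  u_2 · u_1 = 0 (should be 0)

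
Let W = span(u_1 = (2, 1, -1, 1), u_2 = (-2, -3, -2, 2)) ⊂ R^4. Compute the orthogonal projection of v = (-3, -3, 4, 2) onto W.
proj_W(v) = (-242/69, -55/23, 55/69, -55/69)

Set up U = [u_1 | ... | u_2] ∈ R^(4×2). The projector onto W = col(U) is P = U (U^T U)^(-1) U^T.
Compute U^T U =
  [7, -3]
  [-3, 21],
and U^T v = (-11, 11).
Solve U^T U · c = U^T v for the coefficients: c = (-33/23, 22/69). The projection is proj_W(v) = U c.
Check: (v - proj_W(v)) · u_1 = 0  (should be 0).
Check: (v - proj_W(v)) · u_2 = 0  (should be 0).
Result: proj_W(v) = (-242/69, -55/23, 55/69, -55/69).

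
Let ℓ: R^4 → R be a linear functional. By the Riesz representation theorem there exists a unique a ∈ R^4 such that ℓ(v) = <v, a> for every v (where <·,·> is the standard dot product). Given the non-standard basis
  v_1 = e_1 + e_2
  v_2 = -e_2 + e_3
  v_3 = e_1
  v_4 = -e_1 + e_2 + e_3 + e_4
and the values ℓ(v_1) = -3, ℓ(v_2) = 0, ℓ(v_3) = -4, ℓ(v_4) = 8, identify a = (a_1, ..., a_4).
a = (-4, 1, 1, 2)

Write a = (a_1, ..., a_4) in the standard basis. For each basis vector v_i, ℓ(v_i) = <v_i, a> is a linear equation in the a_j's. Collect the n equations into a matrix system V a = ℓ, where row i of V is v_i (expressed in the standard basis). Since V is invertible (lower-triangular with 1s on the diagonal, up to permutation), solve by back-substitution:
  V =
[[1, 1, 0, 0],
 [0, -1, 1, 0],
 [1, 0, 0, 0],
 [-1, 1, 1, 1]]
  V a = (-3, 0, -4, 8)
Solving gives a = (-4, 1, 1, 2).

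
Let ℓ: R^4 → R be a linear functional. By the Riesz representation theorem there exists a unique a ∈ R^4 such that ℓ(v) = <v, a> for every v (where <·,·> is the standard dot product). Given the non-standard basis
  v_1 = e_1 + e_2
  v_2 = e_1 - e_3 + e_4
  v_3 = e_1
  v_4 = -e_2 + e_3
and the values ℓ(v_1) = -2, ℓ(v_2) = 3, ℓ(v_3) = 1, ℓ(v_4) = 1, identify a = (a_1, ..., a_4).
a = (1, -3, -2, 0)

Write a = (a_1, ..., a_4) in the standard basis. For each basis vector v_i, ℓ(v_i) = <v_i, a> is a linear equation in the a_j's. Collect the n equations into a matrix system V a = ℓ, where row i of V is v_i (expressed in the standard basis). Since V is invertible (lower-triangular with 1s on the diagonal, up to permutation), solve by back-substitution:
  V =
[[1, 1, 0, 0],
 [1, 0, -1, 1],
 [1, 0, 0, 0],
 [0, -1, 1, 0]]
  V a = (-2, 3, 1, 1)
Solving gives a = (1, -3, -2, 0).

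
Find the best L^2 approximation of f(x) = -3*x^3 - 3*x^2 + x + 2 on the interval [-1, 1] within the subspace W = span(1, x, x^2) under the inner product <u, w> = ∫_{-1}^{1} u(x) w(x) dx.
g(x) = -3*x^2 - 4*x/5 + 2

The best approximation g ∈ W is the orthogonal projection of f onto W. Writing g = a_0 + a_1 x + a_2 x^2, the coefficients solve the normal equations G · a = b where
  G_{ij} = <φ_i, φ_j> and b_i = <f, φ_i>, with φ_0 = 1, φ_1 = x, φ_2 = x^2.
G =
  [2, 0, 2/3]
  [0, 2/3, 0]
  [2/3, 0, 2/5],
b = (2, -8/15, 2/15).
Solving gives a_0 = 2, a_1 = -4/5, a_2 = -3, so
  g(x) = -3*x^2 - 4*x/5 + 2.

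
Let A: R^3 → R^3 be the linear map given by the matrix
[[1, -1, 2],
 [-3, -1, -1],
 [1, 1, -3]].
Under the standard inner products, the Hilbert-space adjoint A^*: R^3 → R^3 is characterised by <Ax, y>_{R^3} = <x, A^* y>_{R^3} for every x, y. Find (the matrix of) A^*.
A^* = A^T =
[[1, -3, 1],
 [-1, -1, 1],
 [2, -1, -3]]

For real matrices with standard dot products, the defining identity <Ax, y> = <x, A^* y> gives (Ax)^T y = x^T (A^*) y, i.e. x^T A^T y = x^T (A^*) y. Since this holds for all x, y, we must have A^* = A^T. Therefore
A^* =
[[1, -3, 1],
 [-1, -1, 1],
 [2, -1, -3]].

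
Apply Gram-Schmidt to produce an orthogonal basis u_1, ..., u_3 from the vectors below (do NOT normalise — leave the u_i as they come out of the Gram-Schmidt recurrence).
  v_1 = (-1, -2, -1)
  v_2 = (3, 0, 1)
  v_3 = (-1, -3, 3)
Orthogonal basis:
  u_1 = (-1, -2, -1)
  u_2 = (7/3, -4/3, 1/3)
  u_3 = (-13/11, -13/11, 39/11)

Apply the Gram-Schmidt recurrence
  u_1 = v_1
  u_i = v_i − Σ_{j<i} ((v_i · u_j) / (u_j · u_j)) · u_j.

Step by step this gives:
  u_1 = (-1, -2, -1)
  u_2 = (7/3, -4/3, 1/3)
  u_3 = (-13/11, -13/11, 39/11)

Orthogonality check:
  u_2 · u_1 = 0 (should be 0)
  u_3 · u_1 = 0 (should be 0)
  u_3 · u_2 = 0 (should be 0)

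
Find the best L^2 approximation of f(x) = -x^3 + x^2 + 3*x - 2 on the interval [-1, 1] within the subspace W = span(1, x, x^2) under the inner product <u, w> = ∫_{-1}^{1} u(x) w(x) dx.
g(x) = x^2 + 12*x/5 - 2

The best approximation g ∈ W is the orthogonal projection of f onto W. Writing g = a_0 + a_1 x + a_2 x^2, the coefficients solve the normal equations G · a = b where
  G_{ij} = <φ_i, φ_j> and b_i = <f, φ_i>, with φ_0 = 1, φ_1 = x, φ_2 = x^2.
G =
  [2, 0, 2/3]
  [0, 2/3, 0]
  [2/3, 0, 2/5],
b = (-10/3, 8/5, -14/15).
Solving gives a_0 = -2, a_1 = 12/5, a_2 = 1, so
  g(x) = x^2 + 12*x/5 - 2.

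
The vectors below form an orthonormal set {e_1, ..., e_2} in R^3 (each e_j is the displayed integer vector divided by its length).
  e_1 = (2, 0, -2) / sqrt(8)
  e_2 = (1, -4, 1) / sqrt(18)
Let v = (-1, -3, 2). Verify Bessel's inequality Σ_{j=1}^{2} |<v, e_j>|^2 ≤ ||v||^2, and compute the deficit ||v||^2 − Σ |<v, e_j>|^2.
Σ |<v, e_j>|^2 = 125/9; ||v||^2 = 14; deficit = 1/9

Write each e_j = u_j / sqrt(<u_j, u_j>) where u_j is the displayed integer vector. Then <v, e_j> = <v, u_j> / sqrt(<u_j, u_j>), so |<v, e_j>|^2 = <v, u_j>^2 / <u_j, u_j>.
Coefficients: <v, e_1> = -6/sqrt(8), <v, e_2> = 13/sqrt(18).
Square and sum: Σ |<v, e_j>|^2 = 125/9.
Compute ||v||^2 = v·v = 14.
Deficit = 14 − 125/9 = 1/9 ≥ 0, confirming Bessel's inequality. (The deficit equals ||v − Σ <v,e_j> e_j||^2, the squared distance from v to span{e_j}.)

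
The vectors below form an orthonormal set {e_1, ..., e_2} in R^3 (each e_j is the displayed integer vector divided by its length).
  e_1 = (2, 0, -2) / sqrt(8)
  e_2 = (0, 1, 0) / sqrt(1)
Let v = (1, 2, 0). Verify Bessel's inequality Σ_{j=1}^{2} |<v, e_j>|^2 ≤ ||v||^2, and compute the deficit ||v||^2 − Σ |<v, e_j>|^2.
Σ |<v, e_j>|^2 = 9/2; ||v||^2 = 5; deficit = 1/2

Write each e_j = u_j / sqrt(<u_j, u_j>) where u_j is the displayed integer vector. Then <v, e_j> = <v, u_j> / sqrt(<u_j, u_j>), so |<v, e_j>|^2 = <v, u_j>^2 / <u_j, u_j>.
Coefficients: <v, e_1> = 2/sqrt(8), <v, e_2> = 2/sqrt(1).
Square and sum: Σ |<v, e_j>|^2 = 9/2.
Compute ||v||^2 = v·v = 5.
Deficit = 5 − 9/2 = 1/2 ≥ 0, confirming Bessel's inequality. (The deficit equals ||v − Σ <v,e_j> e_j||^2, the squared distance from v to span{e_j}.)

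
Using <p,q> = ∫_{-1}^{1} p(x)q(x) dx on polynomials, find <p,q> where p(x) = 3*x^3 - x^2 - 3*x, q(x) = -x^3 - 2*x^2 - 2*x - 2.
<p,q> = 428/105

Expand the product: p(x)·q(x) = -3*x^6 - 5*x^5 - x^4 + 2*x^3 + 8*x^2 + 6*x.
∫_{-1}^{1} of each monomial x^k gives [2/(k+1) if k even, 0 if k odd]. Integrating term-by-term (or equivalently evaluating the antiderivative F(x) = -3*x^7/7 - 5*x^6/6 - x^5/5 + x^4/2 + 8*x^3/3 + 3*x^2 at the endpoints):
  F(1) − F(−1) = 494/105 − (22/35) = 428/105.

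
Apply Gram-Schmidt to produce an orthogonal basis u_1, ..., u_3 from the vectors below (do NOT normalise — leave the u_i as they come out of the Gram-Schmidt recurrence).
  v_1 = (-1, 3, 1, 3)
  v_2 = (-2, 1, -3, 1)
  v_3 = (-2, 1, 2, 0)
Orthogonal basis:
  u_1 = (-1, 3, 1, 3)
  u_2 = (-7/4, 1/4, -13/4, 1/4)
  u_3 = (-2, 0, 1, -1)

Apply the Gram-Schmidt recurrence
  u_1 = v_1
  u_i = v_i − Σ_{j<i} ((v_i · u_j) / (u_j · u_j)) · u_j.

Step by step this gives:
  u_1 = (-1, 3, 1, 3)
  u_2 = (-7/4, 1/4, -13/4, 1/4)
  u_3 = (-2, 0, 1, -1)

Orthogonality check:
  u_2 · u_1 = 0 (should be 0)
  u_3 · u_1 = 0 (should be 0)
  u_3 · u_2 = 0 (should be 0)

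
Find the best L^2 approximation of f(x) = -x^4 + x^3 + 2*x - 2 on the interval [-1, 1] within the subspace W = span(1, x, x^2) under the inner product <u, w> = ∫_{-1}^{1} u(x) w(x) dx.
g(x) = -6*x^2/7 + 13*x/5 - 67/35

The best approximation g ∈ W is the orthogonal projection of f onto W. Writing g = a_0 + a_1 x + a_2 x^2, the coefficients solve the normal equations G · a = b where
  G_{ij} = <φ_i, φ_j> and b_i = <f, φ_i>, with φ_0 = 1, φ_1 = x, φ_2 = x^2.
G =
  [2, 0, 2/3]
  [0, 2/3, 0]
  [2/3, 0, 2/5],
b = (-22/5, 26/15, -34/21).
Solving gives a_0 = -67/35, a_1 = 13/5, a_2 = -6/7, so
  g(x) = -6*x^2/7 + 13*x/5 - 67/35.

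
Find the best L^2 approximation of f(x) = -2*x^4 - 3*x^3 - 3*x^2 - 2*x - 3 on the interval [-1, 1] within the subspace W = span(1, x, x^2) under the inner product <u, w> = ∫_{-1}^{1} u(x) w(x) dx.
g(x) = -33*x^2/7 - 19*x/5 - 99/35

The best approximation g ∈ W is the orthogonal projection of f onto W. Writing g = a_0 + a_1 x + a_2 x^2, the coefficients solve the normal equations G · a = b where
  G_{ij} = <φ_i, φ_j> and b_i = <f, φ_i>, with φ_0 = 1, φ_1 = x, φ_2 = x^2.
G =
  [2, 0, 2/3]
  [0, 2/3, 0]
  [2/3, 0, 2/5],
b = (-44/5, -38/15, -132/35).
Solving gives a_0 = -99/35, a_1 = -19/5, a_2 = -33/7, so
  g(x) = -33*x^2/7 - 19*x/5 - 99/35.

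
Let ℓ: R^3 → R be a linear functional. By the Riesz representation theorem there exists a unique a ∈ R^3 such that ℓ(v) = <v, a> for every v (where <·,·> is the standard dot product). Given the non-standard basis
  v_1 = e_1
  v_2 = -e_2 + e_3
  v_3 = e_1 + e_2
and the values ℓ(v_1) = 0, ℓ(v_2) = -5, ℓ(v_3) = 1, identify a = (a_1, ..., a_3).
a = (0, 1, -4)

Write a = (a_1, ..., a_3) in the standard basis. For each basis vector v_i, ℓ(v_i) = <v_i, a> is a linear equation in the a_j's. Collect the n equations into a matrix system V a = ℓ, where row i of V is v_i (expressed in the standard basis). Since V is invertible (lower-triangular with 1s on the diagonal, up to permutation), solve by back-substitution:
  V =
[[1, 0, 0],
 [0, -1, 1],
 [1, 1, 0]]
  V a = (0, -5, 1)
Solving gives a = (0, 1, -4).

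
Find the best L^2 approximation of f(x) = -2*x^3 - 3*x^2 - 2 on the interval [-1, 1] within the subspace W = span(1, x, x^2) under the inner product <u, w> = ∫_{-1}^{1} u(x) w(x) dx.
g(x) = -3*x^2 - 6*x/5 - 2

The best approximation g ∈ W is the orthogonal projection of f onto W. Writing g = a_0 + a_1 x + a_2 x^2, the coefficients solve the normal equations G · a = b where
  G_{ij} = <φ_i, φ_j> and b_i = <f, φ_i>, with φ_0 = 1, φ_1 = x, φ_2 = x^2.
G =
  [2, 0, 2/3]
  [0, 2/3, 0]
  [2/3, 0, 2/5],
b = (-6, -4/5, -38/15).
Solving gives a_0 = -2, a_1 = -6/5, a_2 = -3, so
  g(x) = -3*x^2 - 6*x/5 - 2.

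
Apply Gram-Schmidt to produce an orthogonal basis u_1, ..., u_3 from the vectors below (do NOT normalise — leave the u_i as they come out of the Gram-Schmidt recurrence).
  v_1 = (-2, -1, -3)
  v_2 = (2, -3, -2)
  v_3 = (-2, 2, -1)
Orthogonal basis:
  u_1 = (-2, -1, -3)
  u_2 = (19/7, -37/14, -13/14)
  u_3 = (98/213, 140/213, -112/213)

Apply the Gram-Schmidt recurrence
  u_1 = v_1
  u_i = v_i − Σ_{j<i} ((v_i · u_j) / (u_j · u_j)) · u_j.

Step by step this gives:
  u_1 = (-2, -1, -3)
  u_2 = (19/7, -37/14, -13/14)
  u_3 = (98/213, 140/213, -112/213)

Orthogonality check:
  u_2 · u_1 = 0 (should be 0)
  u_3 · u_1 = 0 (should be 0)
  u_3 · u_2 = 0 (should be 0)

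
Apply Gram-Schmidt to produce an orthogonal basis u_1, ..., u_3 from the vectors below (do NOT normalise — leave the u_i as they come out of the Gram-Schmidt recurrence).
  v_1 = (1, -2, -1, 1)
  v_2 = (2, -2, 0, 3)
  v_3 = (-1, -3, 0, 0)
Orthogonal basis:
  u_1 = (1, -2, -1, 1)
  u_2 = (5/7, 4/7, 9/7, 12/7)
  u_3 = (-53/38, -25/19, 49/38, 1/19)

Apply the Gram-Schmidt recurrence
  u_1 = v_1
  u_i = v_i − Σ_{j<i} ((v_i · u_j) / (u_j · u_j)) · u_j.

Step by step this gives:
  u_1 = (1, -2, -1, 1)
  u_2 = (5/7, 4/7, 9/7, 12/7)
  u_3 = (-53/38, -25/19, 49/38, 1/19)

Orthogonality check:
  u_2 · u_1 = 0 (should be 0)
  u_3 · u_1 = 0 (should be 0)
  u_3 · u_2 = 0 (should be 0)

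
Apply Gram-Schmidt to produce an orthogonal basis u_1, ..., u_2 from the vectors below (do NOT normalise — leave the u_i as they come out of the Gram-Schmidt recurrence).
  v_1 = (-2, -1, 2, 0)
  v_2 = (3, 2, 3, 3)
Orthogonal basis:
  u_1 = (-2, -1, 2, 0)
  u_2 = (23/9, 16/9, 31/9, 3)

Apply the Gram-Schmidt recurrence
  u_1 = v_1
  u_i = v_i − Σ_{j<i} ((v_i · u_j) / (u_j · u_j)) · u_j.

Step by step this gives:
  u_1 = (-2, -1, 2, 0)
  u_2 = (23/9, 16/9, 31/9, 3)

Orthogonality check:
  u_2 · u_1 = 0 (should be 0)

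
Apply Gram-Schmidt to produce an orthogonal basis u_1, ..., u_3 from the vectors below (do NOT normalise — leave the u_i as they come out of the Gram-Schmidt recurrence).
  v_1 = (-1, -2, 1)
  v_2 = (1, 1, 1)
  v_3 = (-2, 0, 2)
Orthogonal basis:
  u_1 = (-1, -2, 1)
  u_2 = (2/3, 1/3, 4/3)
  u_3 = (-12/7, 8/7, 4/7)

Apply the Gram-Schmidt recurrence
  u_1 = v_1
  u_i = v_i − Σ_{j<i} ((v_i · u_j) / (u_j · u_j)) · u_j.

Step by step this gives:
  u_1 = (-1, -2, 1)
  u_2 = (2/3, 1/3, 4/3)
  u_3 = (-12/7, 8/7, 4/7)

Orthogonality check:
  u_2 · u_1 = 0 (should be 0)
  u_3 · u_1 = 0 (should be 0)
  u_3 · u_2 = 0 (should be 0)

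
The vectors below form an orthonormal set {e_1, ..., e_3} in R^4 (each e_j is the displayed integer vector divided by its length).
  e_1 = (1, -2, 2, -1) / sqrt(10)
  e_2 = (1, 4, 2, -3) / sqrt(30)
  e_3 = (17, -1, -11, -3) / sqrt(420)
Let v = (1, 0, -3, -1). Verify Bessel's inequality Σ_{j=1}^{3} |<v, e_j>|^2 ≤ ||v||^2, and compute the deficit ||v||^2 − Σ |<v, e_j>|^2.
Σ |<v, e_j>|^2 = 1179/140; ||v||^2 = 11; deficit = 361/140

Write each e_j = u_j / sqrt(<u_j, u_j>) where u_j is the displayed integer vector. Then <v, e_j> = <v, u_j> / sqrt(<u_j, u_j>), so |<v, e_j>|^2 = <v, u_j>^2 / <u_j, u_j>.
Coefficients: <v, e_1> = -4/sqrt(10), <v, e_2> = -2/sqrt(30), <v, e_3> = 53/sqrt(420).
Square and sum: Σ |<v, e_j>|^2 = 1179/140.
Compute ||v||^2 = v·v = 11.
Deficit = 11 − 1179/140 = 361/140 ≥ 0, confirming Bessel's inequality. (The deficit equals ||v − Σ <v,e_j> e_j||^2, the squared distance from v to span{e_j}.)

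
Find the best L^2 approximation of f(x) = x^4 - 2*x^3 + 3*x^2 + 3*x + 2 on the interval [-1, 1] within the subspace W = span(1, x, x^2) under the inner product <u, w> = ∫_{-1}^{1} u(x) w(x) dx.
g(x) = 27*x^2/7 + 9*x/5 + 67/35

The best approximation g ∈ W is the orthogonal projection of f onto W. Writing g = a_0 + a_1 x + a_2 x^2, the coefficients solve the normal equations G · a = b where
  G_{ij} = <φ_i, φ_j> and b_i = <f, φ_i>, with φ_0 = 1, φ_1 = x, φ_2 = x^2.
G =
  [2, 0, 2/3]
  [0, 2/3, 0]
  [2/3, 0, 2/5],
b = (32/5, 6/5, 296/105).
Solving gives a_0 = 67/35, a_1 = 9/5, a_2 = 27/7, so
  g(x) = 27*x^2/7 + 9*x/5 + 67/35.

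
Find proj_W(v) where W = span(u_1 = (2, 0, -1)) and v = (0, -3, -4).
proj_W(v) = (8/5, 0, -4/5)

Set up U = [u_1 | ... | u_1] ∈ R^(3×1). The projector onto W = col(U) is P = U (U^T U)^(-1) U^T.
Compute U^T U =
  [5],
and U^T v = (4).
Solve U^T U · c = U^T v for the coefficients: c = (4/5). The projection is proj_W(v) = U c.
Check: (v - proj_W(v)) · u_1 = 0  (should be 0).
Result: proj_W(v) = (8/5, 0, -4/5).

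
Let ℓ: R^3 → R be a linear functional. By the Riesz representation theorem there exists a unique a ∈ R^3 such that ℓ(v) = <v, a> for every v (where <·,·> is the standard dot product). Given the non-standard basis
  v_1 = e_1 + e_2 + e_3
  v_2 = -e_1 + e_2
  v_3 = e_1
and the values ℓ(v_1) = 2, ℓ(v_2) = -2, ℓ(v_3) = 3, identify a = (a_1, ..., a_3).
a = (3, 1, -2)

Write a = (a_1, ..., a_3) in the standard basis. For each basis vector v_i, ℓ(v_i) = <v_i, a> is a linear equation in the a_j's. Collect the n equations into a matrix system V a = ℓ, where row i of V is v_i (expressed in the standard basis). Since V is invertible (lower-triangular with 1s on the diagonal, up to permutation), solve by back-substitution:
  V =
[[1, 1, 1],
 [-1, 1, 0],
 [1, 0, 0]]
  V a = (2, -2, 3)
Solving gives a = (3, 1, -2).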